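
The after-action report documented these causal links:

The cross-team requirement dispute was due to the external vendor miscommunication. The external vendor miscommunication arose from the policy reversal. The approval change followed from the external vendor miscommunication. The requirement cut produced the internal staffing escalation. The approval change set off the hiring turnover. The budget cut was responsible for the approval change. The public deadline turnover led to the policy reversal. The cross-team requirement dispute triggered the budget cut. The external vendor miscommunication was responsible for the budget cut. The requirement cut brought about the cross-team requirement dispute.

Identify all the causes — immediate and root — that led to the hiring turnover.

Immediate cause of the hiring turnover: the approval change.
Further upstream: the requirement cut, the public deadline turnover, the policy reversal, the external vendor miscommunication, the cross-team requirement dispute, the budget cut.

the approval change, the budget cut, the cross-team requirement dispute, the external vendor miscommunication, the policy reversal, the public deadline turnover, the requirement cut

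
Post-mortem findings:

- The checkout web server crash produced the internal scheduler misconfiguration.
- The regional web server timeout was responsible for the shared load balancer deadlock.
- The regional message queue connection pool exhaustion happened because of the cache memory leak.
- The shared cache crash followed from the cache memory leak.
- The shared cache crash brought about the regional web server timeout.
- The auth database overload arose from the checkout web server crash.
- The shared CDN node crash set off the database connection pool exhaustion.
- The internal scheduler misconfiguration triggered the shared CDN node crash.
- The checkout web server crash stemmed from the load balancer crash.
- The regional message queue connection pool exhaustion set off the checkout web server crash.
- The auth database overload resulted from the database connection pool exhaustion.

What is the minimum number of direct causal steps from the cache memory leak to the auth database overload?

3

Shortest chain: the cache memory leak → the regional message queue connection pool exhaustion → the checkout web server crash → the auth database overload.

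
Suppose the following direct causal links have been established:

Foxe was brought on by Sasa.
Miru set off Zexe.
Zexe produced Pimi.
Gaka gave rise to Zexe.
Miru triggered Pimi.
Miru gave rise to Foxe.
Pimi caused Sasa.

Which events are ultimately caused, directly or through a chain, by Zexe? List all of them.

Direct effects: Pimi.
2 steps out: Sasa.
3 steps out: Foxe.
Not reachable from it: Miru, Gaka.

Foxe, Pimi, Sasa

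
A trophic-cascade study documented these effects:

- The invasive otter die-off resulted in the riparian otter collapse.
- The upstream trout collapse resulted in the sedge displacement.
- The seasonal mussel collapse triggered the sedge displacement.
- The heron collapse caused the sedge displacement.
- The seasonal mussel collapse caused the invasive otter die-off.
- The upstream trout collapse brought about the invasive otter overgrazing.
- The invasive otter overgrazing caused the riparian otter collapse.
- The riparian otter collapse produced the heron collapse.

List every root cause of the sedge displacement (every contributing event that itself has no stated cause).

the seasonal mussel collapse, the upstream trout collapse

Tracing upstream from the sedge displacement: the sedge displacement ← the upstream trout collapse.
A separate upstream branch: the sedge displacement ← the seasonal mussel collapse.
Each of those chain origins has no stated cause.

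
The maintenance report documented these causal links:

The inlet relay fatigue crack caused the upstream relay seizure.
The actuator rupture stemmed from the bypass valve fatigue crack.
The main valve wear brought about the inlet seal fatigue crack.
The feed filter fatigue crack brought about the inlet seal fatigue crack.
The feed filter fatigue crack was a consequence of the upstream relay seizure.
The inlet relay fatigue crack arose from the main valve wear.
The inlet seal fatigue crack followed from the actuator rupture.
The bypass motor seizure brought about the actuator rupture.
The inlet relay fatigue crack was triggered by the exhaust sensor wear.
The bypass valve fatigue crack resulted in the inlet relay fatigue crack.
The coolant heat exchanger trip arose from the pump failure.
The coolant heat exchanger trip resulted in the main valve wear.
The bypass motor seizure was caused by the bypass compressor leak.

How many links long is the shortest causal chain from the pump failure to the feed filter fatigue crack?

5

Shortest chain: the pump failure → the coolant heat exchanger trip → the main valve wear → the inlet relay fatigue crack → the upstream relay seizure → the feed filter fatigue crack.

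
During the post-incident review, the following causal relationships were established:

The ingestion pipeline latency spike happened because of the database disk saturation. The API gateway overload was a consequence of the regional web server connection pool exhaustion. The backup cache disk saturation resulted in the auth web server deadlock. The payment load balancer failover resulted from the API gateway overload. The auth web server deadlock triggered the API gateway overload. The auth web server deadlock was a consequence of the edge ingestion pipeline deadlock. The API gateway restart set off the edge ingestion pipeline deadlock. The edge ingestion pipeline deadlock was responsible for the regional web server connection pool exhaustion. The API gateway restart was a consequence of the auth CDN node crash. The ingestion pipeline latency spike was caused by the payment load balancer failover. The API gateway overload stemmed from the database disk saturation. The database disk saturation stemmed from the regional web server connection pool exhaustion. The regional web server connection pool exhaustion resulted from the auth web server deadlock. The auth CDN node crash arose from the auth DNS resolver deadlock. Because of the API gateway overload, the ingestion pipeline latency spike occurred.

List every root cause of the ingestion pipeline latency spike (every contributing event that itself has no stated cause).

Tracing upstream from the ingestion pipeline latency spike: the ingestion pipeline latency spike ← the database disk saturation ← the regional web server connection pool exhaustion ← the edge ingestion pipeline deadlock ← the API gateway restart ← the auth CDN node crash ← the auth DNS resolver deadlock.
A separate upstream branch: the ingestion pipeline latency spike ← the API gateway overload ← the auth web server deadlock ← the backup cache disk saturation.
Each of those chain origins has no stated cause.

the auth DNS resolver deadlock, the backup cache disk saturation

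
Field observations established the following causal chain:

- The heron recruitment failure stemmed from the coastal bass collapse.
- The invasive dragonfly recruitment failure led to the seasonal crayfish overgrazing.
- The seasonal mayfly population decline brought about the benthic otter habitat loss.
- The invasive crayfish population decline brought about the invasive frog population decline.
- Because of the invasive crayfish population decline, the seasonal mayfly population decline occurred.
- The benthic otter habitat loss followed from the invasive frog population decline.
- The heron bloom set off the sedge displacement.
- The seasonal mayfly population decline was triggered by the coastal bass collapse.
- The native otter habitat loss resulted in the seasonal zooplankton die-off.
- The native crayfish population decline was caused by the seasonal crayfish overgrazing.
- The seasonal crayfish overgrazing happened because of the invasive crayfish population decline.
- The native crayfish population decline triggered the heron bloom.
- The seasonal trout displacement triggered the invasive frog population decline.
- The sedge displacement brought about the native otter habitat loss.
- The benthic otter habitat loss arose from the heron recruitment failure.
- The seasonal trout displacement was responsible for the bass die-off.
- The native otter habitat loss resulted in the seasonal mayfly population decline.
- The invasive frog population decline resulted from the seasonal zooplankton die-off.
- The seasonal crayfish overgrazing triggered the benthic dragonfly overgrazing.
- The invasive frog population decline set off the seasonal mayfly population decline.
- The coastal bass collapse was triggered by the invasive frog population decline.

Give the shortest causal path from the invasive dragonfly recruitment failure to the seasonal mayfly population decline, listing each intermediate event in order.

the invasive dragonfly recruitment failure → the seasonal crayfish overgrazing → the native crayfish population decline → the heron bloom → the sedge displacement → the native otter habitat loss → the seasonal mayfly population decline

the invasive dragonfly recruitment failure → the seasonal crayfish overgrazing
the seasonal crayfish overgrazing → the native crayfish population decline
the native crayfish population decline → the heron bloom
the heron bloom → the sedge displacement
the sedge displacement → the native otter habitat loss
the native otter habitat loss → the seasonal mayfly population decline
Length: 6 steps.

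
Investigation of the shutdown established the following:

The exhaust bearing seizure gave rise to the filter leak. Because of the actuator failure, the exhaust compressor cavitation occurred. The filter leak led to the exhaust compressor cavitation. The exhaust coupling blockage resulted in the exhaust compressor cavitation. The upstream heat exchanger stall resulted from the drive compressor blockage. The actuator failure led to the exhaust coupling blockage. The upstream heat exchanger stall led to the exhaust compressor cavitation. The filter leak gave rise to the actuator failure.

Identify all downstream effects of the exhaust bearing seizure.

the actuator failure, the exhaust compressor cavitation, the exhaust coupling blockage, the filter leak

Direct effects: the filter leak.
2 steps out: the actuator failure, the exhaust compressor cavitation.
3 steps out: the exhaust coupling blockage.
Not reachable from it: the drive compressor blockage, the upstream heat exchanger stall.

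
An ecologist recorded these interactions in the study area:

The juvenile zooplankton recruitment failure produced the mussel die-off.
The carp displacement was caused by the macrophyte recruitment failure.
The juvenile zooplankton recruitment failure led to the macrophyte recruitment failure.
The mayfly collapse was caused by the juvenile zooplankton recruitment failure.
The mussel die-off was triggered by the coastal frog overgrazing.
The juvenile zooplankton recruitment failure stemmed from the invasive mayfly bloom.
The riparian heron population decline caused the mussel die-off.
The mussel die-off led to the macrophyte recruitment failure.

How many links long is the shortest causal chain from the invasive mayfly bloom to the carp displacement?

Shortest chain: the invasive mayfly bloom → the juvenile zooplankton recruitment failure → the macrophyte recruitment failure → the carp displacement.

3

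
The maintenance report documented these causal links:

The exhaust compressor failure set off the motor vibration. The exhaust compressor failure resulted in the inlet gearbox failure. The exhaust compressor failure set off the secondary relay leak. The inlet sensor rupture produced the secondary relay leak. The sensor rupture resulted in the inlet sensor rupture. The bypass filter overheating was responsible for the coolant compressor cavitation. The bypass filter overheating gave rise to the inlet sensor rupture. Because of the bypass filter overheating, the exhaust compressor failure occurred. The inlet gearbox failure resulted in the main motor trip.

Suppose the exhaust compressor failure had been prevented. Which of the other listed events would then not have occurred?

Downstream of the exhaust compressor failure: the inlet gearbox failure, the main motor trip, the motor vibration, the secondary relay leak.
Of those, still caused via another path: the secondary relay leak.
The remainder have no surviving cause.

the inlet gearbox failure, the main motor trip, the motor vibration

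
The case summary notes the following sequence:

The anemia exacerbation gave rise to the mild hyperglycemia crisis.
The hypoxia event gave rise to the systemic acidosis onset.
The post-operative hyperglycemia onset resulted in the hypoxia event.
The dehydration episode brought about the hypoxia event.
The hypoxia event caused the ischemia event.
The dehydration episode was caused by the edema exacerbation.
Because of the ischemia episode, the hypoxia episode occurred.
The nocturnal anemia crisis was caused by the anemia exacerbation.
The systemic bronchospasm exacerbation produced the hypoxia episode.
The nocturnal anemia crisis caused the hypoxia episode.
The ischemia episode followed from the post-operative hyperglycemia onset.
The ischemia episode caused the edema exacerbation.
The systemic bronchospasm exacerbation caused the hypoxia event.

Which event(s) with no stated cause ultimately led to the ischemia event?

Tracing upstream from the ischemia event: the ischemia event ← the hypoxia event ← the post-operative hyperglycemia onset.
A separate upstream branch: the ischemia event ← the hypoxia event ← the systemic bronchospasm exacerbation.
Each of those chain origins has no stated cause.

the post-operative hyperglycemia onset, the systemic bronchospasm exacerbation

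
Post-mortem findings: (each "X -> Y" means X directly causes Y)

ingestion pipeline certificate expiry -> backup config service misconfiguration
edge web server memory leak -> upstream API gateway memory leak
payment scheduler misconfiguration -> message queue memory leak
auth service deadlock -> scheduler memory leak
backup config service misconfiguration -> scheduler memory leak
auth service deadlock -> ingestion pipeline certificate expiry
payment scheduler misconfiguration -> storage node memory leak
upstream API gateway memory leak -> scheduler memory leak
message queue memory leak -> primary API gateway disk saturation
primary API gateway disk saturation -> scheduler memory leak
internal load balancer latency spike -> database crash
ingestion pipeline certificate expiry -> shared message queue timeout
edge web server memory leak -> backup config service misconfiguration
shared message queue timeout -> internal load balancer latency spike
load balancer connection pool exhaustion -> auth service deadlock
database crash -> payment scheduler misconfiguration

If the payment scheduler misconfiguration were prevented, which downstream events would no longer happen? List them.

the message queue memory leak, the primary API gateway disk saturation, the storage node memory leak

Downstream of the payment scheduler misconfiguration: the message queue memory leak, the storage node memory leak, the primary API gateway disk saturation, the scheduler memory leak.
Of those, still caused via another path: the scheduler memory leak.
The remainder have no surviving cause.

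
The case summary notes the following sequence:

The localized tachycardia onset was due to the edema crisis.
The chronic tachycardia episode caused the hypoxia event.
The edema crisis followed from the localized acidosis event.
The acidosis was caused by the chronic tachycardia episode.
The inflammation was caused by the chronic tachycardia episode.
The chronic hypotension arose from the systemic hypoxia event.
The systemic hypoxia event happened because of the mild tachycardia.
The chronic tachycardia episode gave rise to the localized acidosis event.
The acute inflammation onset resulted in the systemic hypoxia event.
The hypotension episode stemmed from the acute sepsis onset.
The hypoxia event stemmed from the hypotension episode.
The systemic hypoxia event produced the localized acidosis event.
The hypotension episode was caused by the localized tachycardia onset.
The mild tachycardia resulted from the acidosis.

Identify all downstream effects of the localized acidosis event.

Direct effects: the edema crisis.
2 steps out: the localized tachycardia onset.
3 steps out: the hypotension episode.
4 steps out: the hypoxia event.
Not reachable from it: the acute inflammation onset, the chronic tachycardia episode, the inflammation, the acidosis, the mild tachycardia, the systemic hypoxia event, the acute sepsis onset, the chronic hypotension.

the edema crisis, the hypotension episode, the hypoxia event, the localized tachycardia onset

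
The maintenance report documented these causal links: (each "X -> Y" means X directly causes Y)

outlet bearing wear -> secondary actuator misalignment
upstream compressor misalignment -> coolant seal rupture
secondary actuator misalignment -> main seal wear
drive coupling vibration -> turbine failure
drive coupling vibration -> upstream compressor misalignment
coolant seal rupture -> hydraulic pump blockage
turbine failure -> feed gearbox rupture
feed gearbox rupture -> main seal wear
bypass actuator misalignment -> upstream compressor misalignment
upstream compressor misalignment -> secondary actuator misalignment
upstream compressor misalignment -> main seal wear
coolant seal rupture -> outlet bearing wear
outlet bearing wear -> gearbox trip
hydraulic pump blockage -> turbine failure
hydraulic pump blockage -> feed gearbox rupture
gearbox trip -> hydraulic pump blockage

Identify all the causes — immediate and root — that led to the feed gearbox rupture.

Immediate causes of the feed gearbox rupture: the hydraulic pump blockage, the turbine failure.
Further upstream: the drive coupling vibration, the upstream compressor misalignment, the coolant seal rupture, the outlet bearing wear, the gearbox trip, the bypass actuator misalignment.

the bypass actuator misalignment, the coolant seal rupture, the drive coupling vibration, the gearbox trip, the hydraulic pump blockage, the outlet bearing wear, the turbine failure, the upstream compressor misalignment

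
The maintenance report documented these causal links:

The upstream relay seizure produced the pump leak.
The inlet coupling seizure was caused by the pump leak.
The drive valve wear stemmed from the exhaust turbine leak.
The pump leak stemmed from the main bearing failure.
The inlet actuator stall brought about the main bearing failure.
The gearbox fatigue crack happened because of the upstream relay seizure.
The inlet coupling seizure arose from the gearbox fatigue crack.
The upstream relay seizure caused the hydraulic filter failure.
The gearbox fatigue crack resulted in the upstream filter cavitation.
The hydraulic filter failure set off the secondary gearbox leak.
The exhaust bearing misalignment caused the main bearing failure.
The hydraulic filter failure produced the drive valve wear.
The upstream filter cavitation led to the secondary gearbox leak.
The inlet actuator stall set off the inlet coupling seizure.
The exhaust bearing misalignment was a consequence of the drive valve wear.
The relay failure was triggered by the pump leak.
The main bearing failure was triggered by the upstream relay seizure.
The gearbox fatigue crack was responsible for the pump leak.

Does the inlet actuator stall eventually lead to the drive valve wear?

The inlet actuator stall leads to the main bearing failure, the pump leak, the relay failure, the inlet coupling seizure; the drive valve wear is not among them.

No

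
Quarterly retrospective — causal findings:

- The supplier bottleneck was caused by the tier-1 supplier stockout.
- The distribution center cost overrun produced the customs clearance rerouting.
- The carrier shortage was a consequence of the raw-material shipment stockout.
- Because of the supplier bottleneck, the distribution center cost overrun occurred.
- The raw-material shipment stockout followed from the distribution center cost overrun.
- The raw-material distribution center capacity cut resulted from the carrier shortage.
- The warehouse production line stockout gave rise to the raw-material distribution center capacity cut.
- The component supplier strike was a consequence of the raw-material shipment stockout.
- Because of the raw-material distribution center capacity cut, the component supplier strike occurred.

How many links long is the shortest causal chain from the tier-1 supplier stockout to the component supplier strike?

4

Shortest chain: the tier-1 supplier stockout → the supplier bottleneck → the distribution center cost overrun → the raw-material shipment stockout → the component supplier strike.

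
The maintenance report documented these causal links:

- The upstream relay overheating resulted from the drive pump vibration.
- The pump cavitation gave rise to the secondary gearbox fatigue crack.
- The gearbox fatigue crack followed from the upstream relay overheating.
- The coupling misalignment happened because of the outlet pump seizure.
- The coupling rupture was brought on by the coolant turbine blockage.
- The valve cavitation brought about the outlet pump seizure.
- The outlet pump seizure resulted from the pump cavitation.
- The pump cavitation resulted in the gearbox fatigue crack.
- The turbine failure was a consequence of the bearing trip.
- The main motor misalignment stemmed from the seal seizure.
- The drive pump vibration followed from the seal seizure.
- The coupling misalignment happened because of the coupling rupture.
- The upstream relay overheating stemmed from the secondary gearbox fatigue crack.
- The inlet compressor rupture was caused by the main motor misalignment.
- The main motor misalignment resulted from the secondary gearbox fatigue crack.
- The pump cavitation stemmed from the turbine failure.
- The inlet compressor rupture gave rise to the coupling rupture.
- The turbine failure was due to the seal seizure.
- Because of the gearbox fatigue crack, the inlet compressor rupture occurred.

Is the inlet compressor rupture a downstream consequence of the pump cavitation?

Yes

There is a causal chain: the pump cavitation → the gearbox fatigue crack → the inlet compressor rupture.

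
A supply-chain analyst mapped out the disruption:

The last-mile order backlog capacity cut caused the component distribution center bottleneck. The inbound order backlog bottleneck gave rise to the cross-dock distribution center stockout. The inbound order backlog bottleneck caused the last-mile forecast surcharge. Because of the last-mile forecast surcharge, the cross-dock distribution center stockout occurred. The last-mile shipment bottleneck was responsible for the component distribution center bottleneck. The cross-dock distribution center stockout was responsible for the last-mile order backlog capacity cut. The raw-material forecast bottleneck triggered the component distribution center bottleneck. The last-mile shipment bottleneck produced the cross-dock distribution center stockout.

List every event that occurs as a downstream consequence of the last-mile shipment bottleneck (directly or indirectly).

Direct effects: the cross-dock distribution center stockout, the component distribution center bottleneck.
2 steps out: the last-mile order backlog capacity cut.
Not reachable from it: the inbound order backlog bottleneck, the last-mile forecast surcharge, the raw-material forecast bottleneck.

the component distribution center bottleneck, the cross-dock distribution center stockout, the last-mile order backlog capacity cut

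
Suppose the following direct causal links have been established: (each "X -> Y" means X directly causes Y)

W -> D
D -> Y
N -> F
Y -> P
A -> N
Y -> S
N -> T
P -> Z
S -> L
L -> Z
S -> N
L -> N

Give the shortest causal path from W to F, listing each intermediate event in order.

W → D
D → Y
Y → S
S → N
N → F
Length: 5 steps.

W → D → Y → S → N → F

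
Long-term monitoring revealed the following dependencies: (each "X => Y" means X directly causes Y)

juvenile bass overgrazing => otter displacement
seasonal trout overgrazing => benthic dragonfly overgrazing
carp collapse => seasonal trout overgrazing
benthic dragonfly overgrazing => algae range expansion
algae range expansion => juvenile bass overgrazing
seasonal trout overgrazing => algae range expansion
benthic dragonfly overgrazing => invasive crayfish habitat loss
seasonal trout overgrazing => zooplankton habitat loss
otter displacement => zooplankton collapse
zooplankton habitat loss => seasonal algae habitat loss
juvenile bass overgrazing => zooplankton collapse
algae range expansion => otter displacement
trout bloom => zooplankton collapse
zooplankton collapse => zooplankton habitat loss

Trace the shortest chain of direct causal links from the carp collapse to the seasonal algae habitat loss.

the carp collapse → the seasonal trout overgrazing
the seasonal trout overgrazing → the zooplankton habitat loss
the zooplankton habitat loss → the seasonal algae habitat loss
Length: 3 steps.

the carp collapse → the seasonal trout overgrazing → the zooplankton habitat loss → the seasonal algae habitat loss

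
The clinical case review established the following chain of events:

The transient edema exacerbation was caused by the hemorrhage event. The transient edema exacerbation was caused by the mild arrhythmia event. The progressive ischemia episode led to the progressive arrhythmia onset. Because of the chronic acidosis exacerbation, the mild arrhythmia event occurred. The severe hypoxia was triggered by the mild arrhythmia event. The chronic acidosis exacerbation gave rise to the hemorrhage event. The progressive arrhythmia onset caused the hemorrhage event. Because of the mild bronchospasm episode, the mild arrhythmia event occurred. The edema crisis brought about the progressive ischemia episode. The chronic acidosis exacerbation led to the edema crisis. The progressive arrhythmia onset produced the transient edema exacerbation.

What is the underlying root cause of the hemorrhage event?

Tracing upstream from the hemorrhage event: the hemorrhage event ← the chronic acidosis exacerbation.
The chronic acidosis exacerbation has no stated cause, so it is the root.

the chronic acidosis exacerbation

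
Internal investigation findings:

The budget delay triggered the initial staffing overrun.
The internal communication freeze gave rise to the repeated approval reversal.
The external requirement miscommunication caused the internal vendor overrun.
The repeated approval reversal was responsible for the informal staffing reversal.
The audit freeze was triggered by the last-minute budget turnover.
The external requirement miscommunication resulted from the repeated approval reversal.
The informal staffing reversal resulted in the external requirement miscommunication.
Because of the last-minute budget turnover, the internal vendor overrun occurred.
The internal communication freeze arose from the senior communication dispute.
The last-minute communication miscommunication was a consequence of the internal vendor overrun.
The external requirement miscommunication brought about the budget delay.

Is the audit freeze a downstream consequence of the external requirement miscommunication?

The external requirement miscommunication leads to the internal vendor overrun, the budget delay, the last-minute communication miscommunication, the initial staffing overrun; the audit freeze is not among them.

No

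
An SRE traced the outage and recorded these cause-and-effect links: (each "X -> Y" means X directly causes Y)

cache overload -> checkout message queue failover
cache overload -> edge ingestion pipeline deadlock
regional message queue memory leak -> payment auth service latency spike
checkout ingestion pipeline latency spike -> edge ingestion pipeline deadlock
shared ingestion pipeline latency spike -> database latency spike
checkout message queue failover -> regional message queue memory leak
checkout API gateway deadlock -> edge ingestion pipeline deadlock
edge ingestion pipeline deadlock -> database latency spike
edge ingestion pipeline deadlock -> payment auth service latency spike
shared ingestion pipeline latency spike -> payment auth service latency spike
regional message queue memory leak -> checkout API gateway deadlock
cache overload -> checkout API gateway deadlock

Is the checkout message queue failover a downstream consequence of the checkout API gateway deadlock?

The checkout API gateway deadlock leads to the edge ingestion pipeline deadlock, the database latency spike, the payment auth service latency spike; the checkout message queue failover is not among them.

No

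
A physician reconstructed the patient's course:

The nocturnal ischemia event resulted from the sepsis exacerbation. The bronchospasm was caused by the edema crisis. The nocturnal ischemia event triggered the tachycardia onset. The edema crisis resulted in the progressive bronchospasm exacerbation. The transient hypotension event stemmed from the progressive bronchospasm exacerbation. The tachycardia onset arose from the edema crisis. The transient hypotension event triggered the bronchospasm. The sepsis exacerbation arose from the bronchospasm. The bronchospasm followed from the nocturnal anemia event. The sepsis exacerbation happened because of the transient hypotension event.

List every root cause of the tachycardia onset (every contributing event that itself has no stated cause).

Tracing upstream from the tachycardia onset: the tachycardia onset ← the edema crisis.
A separate upstream branch: the tachycardia onset ← the nocturnal ischemia event ← the sepsis exacerbation ← the bronchospasm ← the nocturnal anemia event.
Each of those chain origins has no stated cause.

the edema crisis, the nocturnal anemia event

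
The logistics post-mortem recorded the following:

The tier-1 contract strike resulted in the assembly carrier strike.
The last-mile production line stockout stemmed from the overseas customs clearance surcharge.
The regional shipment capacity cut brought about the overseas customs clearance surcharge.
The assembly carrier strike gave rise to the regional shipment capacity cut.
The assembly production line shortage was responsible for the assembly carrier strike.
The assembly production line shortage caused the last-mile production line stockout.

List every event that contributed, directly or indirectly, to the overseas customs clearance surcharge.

the assembly carrier strike, the assembly production line shortage, the regional shipment capacity cut, the tier-1 contract strike

Immediate cause of the overseas customs clearance surcharge: the regional shipment capacity cut.
Further upstream: the tier-1 contract strike, the assembly production line shortage, the assembly carrier strike.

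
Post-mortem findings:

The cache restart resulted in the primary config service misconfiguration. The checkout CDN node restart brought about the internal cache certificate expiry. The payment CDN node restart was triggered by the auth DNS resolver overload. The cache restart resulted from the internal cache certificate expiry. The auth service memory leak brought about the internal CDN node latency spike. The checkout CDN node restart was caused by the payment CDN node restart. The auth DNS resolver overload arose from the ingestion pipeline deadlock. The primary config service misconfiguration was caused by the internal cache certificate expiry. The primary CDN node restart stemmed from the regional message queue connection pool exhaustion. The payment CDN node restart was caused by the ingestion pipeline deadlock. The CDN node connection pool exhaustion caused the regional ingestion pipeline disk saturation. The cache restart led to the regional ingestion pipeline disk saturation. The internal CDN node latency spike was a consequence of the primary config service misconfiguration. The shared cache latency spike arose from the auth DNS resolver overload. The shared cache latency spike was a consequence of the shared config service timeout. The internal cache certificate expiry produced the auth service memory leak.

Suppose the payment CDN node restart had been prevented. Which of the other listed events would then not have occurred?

Downstream of the payment CDN node restart: the checkout CDN node restart, the internal cache certificate expiry, the auth service memory leak, the cache restart, the regional ingestion pipeline disk saturation, the primary config service misconfiguration, the internal CDN node latency spike.
Of those, still caused via another path: the regional ingestion pipeline disk saturation.
The remainder have no surviving cause.

the auth service memory leak, the cache restart, the checkout CDN node restart, the internal CDN node latency spike, the internal cache certificate expiry, the primary config service misconfiguration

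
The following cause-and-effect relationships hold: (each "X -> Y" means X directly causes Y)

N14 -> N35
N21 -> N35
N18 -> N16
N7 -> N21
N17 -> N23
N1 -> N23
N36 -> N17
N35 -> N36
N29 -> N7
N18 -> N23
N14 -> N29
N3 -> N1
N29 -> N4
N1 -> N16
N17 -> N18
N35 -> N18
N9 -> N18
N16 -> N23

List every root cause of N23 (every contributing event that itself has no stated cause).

Tracing upstream from N23: N23 ← N18 ← N35 ← N14.
A separate upstream branch: N23 ← N1 ← N3.
A separate upstream branch: N23 ← N18 ← N9.
Each of those chain origins has no stated cause.

N14, N3, N9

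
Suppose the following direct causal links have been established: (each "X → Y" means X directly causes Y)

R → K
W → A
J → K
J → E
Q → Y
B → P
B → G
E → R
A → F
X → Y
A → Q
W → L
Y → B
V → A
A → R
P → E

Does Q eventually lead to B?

There is a causal chain: Q → Y → B.

Yes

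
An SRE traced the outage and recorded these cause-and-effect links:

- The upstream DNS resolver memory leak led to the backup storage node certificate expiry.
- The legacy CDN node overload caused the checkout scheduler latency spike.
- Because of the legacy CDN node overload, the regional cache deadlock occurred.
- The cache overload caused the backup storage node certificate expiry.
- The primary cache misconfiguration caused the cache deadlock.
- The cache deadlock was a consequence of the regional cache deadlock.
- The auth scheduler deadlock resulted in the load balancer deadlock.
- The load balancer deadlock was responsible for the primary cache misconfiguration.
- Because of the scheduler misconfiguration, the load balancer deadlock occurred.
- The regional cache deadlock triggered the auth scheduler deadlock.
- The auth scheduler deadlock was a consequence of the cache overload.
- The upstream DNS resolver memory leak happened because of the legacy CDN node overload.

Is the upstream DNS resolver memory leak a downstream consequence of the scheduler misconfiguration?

No

The scheduler misconfiguration leads to the load balancer deadlock, the primary cache misconfiguration, the cache deadlock; the upstream DNS resolver memory leak is not among them.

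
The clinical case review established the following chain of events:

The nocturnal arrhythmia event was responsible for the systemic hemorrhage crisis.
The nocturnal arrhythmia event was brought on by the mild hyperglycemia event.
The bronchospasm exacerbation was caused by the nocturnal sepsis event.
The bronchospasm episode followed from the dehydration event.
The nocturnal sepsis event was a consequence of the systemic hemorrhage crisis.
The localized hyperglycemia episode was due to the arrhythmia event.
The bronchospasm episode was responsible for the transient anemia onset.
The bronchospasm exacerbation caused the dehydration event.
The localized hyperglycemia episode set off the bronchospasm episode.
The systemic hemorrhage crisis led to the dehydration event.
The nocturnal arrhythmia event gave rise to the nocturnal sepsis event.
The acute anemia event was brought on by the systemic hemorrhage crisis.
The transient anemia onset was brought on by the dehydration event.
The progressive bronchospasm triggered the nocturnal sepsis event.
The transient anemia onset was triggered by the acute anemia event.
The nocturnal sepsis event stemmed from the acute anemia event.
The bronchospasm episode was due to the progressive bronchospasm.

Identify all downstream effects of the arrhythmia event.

Direct effects: the localized hyperglycemia episode.
2 steps out: the bronchospasm episode.
3 steps out: the transient anemia onset.
Not reachable from it: the mild hyperglycemia event, the nocturnal arrhythmia event, the progressive bronchospasm, the systemic hemorrhage crisis, the acute anemia event, the nocturnal sepsis event, the bronchospasm exacerbation, the dehydration event.

the bronchospasm episode, the localized hyperglycemia episode, the transient anemia onset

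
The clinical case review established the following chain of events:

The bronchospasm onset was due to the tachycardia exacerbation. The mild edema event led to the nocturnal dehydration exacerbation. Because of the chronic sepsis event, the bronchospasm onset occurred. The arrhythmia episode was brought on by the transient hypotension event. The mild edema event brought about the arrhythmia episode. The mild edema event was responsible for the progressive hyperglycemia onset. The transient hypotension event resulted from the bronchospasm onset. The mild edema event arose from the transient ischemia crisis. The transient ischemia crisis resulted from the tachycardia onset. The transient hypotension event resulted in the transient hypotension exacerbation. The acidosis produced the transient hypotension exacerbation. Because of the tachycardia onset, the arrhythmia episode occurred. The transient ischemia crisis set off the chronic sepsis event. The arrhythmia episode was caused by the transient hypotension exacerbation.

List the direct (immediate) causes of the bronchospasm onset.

the chronic sepsis event, the tachycardia exacerbation

Upstream contributors include the tachycardia onset, the transient ischemia crisis, but only the chronic sepsis event, the tachycardia exacerbation feed directly into the bronchospasm onset.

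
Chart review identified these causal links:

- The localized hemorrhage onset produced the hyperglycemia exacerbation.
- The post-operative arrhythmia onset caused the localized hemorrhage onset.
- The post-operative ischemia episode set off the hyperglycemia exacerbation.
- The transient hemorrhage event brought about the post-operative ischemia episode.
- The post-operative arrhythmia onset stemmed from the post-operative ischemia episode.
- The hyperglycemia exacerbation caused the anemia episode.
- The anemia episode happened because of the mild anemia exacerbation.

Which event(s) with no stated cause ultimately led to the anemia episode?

the mild anemia exacerbation, the transient hemorrhage event

Tracing upstream from the anemia episode: the anemia episode ← the hyperglycemia exacerbation ← the post-operative ischemia episode ← the transient hemorrhage event.
A separate upstream branch: the anemia episode ← the mild anemia exacerbation.
Each of those chain origins has no stated cause.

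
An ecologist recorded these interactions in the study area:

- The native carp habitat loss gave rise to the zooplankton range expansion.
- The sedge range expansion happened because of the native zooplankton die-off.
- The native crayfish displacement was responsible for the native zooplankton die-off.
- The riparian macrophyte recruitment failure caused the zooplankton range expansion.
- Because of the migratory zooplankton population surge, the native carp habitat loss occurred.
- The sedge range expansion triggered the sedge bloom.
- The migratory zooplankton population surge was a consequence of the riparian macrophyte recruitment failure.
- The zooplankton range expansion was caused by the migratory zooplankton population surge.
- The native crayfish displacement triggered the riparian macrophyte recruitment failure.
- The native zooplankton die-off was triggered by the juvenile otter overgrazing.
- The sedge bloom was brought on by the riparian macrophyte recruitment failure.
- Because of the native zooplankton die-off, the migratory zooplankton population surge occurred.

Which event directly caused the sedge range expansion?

the native zooplankton die-off

Upstream contributors include the juvenile otter overgrazing, the native crayfish displacement, but only the native zooplankton die-off feeds directly into the sedge range expansion.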